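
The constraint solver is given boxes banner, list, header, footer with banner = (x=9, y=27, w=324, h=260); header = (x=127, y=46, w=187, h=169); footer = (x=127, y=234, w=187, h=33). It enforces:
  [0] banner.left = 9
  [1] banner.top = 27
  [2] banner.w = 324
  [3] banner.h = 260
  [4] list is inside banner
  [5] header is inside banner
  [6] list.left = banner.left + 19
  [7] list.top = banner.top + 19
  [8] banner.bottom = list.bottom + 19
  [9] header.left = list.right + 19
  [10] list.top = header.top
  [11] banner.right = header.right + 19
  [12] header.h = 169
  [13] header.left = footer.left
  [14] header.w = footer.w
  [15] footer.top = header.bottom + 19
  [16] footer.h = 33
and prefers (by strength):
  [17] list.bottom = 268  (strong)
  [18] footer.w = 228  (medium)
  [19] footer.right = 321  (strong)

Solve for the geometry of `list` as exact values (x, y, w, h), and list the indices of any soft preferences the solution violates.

1. list.x = 28  [list.left = banner.left + 19]
2. list.y = 46  [list.top = banner.top + 19]
3. list.h = 222  [banner.bottom = list.bottom + 19]
4. list.w = 80  [header.left = list.right + 19]

list = (x=28, y=46, w=80, h=222)
violated soft preferences: 18, 19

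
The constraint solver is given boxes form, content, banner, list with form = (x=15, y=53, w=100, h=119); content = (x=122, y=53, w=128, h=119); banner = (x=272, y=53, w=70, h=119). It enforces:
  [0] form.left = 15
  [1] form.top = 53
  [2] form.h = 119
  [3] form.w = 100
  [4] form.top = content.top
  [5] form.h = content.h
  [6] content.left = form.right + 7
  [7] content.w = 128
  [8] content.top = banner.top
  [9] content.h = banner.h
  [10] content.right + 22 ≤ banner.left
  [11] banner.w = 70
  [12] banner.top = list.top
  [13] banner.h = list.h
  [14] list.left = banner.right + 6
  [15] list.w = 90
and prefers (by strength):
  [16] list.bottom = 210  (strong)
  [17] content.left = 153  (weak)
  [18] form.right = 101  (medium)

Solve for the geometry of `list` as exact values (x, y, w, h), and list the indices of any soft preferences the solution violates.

list = (x=348, y=53, w=90, h=119)
violated soft preferences: 16, 17, 18

1. list.y = 53  [banner.top = list.top]
2. list.h = 119  [banner.h = list.h]
3. list.x = 348  [list.left = banner.right + 6]
4. list.w = 90  [list.w = 90]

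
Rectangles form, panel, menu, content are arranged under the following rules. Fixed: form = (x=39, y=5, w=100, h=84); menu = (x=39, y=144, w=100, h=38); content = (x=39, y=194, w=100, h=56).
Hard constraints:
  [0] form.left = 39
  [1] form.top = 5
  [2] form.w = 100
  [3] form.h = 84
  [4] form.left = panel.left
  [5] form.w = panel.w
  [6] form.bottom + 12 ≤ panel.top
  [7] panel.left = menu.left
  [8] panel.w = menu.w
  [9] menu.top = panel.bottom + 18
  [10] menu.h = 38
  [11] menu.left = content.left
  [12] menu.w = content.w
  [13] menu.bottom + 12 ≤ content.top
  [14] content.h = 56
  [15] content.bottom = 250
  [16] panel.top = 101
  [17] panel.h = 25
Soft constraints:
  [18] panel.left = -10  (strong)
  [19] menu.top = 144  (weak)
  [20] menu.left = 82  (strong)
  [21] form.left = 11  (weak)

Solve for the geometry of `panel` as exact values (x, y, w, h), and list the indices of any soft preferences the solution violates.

1. panel.x = 39  [form.left = panel.left]
2. panel.w = 100  [form.w = panel.w]
3. panel.y = 101  [panel.top = 101]
4. panel.h = 25  [panel.h = 25]

panel = (x=39, y=101, w=100, h=25)
violated soft preferences: 18, 20, 21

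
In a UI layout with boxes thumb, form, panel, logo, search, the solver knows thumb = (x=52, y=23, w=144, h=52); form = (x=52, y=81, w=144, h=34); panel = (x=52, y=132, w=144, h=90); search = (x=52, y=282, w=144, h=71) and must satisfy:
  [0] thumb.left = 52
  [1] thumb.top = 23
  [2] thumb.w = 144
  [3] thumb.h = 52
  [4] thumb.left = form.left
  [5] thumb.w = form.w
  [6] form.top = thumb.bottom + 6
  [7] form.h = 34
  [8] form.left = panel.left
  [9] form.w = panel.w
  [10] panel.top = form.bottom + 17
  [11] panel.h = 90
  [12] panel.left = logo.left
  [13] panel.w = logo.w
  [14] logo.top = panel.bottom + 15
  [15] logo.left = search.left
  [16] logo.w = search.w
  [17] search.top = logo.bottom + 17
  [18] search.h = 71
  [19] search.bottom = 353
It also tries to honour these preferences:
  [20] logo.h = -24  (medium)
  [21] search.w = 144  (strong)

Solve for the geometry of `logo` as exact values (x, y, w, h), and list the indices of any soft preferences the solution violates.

1. logo.x = 52  [panel.left = logo.left]
2. logo.w = 144  [panel.w = logo.w]
3. logo.y = 237  [logo.top = panel.bottom + 15]
4. logo.h = 28  [search.top = logo.bottom + 17]

logo = (x=52, y=237, w=144, h=28)
violated soft preferences: 20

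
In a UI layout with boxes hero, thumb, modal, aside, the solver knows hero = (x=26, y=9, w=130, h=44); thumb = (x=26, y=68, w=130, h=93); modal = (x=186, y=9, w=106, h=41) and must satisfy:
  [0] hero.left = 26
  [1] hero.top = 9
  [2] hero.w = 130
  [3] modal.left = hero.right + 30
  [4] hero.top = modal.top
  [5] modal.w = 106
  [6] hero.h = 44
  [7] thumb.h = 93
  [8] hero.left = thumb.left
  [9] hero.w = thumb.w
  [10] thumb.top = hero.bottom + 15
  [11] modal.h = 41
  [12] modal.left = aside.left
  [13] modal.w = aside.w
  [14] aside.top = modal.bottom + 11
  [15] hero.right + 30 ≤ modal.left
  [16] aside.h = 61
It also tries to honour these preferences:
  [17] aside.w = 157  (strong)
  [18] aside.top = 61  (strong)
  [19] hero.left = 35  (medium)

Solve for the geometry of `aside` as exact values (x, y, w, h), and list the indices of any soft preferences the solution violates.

1. aside.x = 186  [modal.left = aside.left]
2. aside.w = 106  [modal.w = aside.w]
3. aside.y = 61  [aside.top = modal.bottom + 11]
4. aside.h = 61  [aside.h = 61]

aside = (x=186, y=61, w=106, h=61)
violated soft preferences: 17, 19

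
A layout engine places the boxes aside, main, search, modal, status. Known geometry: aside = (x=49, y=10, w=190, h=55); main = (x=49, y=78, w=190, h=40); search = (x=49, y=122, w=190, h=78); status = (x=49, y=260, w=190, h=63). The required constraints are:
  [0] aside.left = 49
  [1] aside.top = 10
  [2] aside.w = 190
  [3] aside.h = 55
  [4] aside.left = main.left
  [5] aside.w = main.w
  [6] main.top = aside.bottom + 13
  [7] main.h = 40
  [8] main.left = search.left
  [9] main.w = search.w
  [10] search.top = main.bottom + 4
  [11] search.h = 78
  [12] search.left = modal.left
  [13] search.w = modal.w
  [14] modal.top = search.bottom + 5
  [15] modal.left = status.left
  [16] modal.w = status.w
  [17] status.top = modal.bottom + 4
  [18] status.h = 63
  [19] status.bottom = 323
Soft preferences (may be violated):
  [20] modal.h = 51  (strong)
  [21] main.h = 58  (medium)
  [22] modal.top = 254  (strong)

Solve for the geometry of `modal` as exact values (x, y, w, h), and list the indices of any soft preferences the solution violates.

modal = (x=49, y=205, w=190, h=51)
violated soft preferences: 21, 22

1. modal.x = 49  [search.left = modal.left]
2. modal.w = 190  [search.w = modal.w]
3. modal.y = 205  [modal.top = search.bottom + 5]
4. modal.h = 51  [status.top = modal.bottom + 4]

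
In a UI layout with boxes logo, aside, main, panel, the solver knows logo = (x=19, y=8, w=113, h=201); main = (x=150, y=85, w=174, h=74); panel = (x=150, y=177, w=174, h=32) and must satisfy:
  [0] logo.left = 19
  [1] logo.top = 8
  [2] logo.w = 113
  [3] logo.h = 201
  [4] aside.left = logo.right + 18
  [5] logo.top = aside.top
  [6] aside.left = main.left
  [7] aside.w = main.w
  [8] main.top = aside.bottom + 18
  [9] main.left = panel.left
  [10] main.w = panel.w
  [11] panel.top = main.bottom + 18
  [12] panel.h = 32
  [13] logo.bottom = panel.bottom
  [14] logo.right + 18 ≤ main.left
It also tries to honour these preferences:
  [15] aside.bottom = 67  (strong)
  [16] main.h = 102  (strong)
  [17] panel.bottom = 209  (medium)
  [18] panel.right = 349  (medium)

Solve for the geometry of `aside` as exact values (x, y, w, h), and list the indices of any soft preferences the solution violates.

aside = (x=150, y=8, w=174, h=59)
violated soft preferences: 16, 18

1. aside.x = 150  [aside.left = logo.right + 18]
2. aside.y = 8  [logo.top = aside.top]
3. aside.w = 174  [aside.w = main.w]
4. aside.h = 59  [main.top = aside.bottom + 18]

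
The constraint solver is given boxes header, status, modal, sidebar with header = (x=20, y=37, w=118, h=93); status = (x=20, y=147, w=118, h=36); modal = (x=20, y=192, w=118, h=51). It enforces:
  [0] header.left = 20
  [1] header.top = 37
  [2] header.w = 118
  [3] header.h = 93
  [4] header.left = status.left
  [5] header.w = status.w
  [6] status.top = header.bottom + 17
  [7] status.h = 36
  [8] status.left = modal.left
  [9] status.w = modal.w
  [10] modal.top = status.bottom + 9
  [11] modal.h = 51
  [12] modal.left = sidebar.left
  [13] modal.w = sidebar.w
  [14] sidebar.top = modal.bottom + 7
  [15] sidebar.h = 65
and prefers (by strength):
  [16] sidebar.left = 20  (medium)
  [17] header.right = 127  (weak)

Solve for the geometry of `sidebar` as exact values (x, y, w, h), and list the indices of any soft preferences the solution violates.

sidebar = (x=20, y=250, w=118, h=65)
violated soft preferences: 17

1. sidebar.x = 20  [modal.left = sidebar.left]
2. sidebar.w = 118  [modal.w = sidebar.w]
3. sidebar.y = 250  [sidebar.top = modal.bottom + 7]
4. sidebar.h = 65  [sidebar.h = 65]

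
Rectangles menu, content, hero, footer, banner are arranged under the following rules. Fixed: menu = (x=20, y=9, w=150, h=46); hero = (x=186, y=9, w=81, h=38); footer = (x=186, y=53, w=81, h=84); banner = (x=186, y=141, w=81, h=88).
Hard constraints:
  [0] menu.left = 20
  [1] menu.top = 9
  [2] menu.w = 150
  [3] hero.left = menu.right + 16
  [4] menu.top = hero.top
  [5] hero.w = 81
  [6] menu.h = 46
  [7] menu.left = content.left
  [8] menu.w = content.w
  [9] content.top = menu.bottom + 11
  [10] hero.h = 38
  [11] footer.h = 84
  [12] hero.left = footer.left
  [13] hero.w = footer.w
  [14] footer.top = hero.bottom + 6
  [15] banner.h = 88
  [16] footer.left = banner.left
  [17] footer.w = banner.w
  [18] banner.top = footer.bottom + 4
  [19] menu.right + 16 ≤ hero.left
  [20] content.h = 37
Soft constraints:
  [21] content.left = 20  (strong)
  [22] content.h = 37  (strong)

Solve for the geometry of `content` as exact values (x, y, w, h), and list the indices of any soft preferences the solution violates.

content = (x=20, y=66, w=150, h=37)
violated soft preferences: none

1. content.x = 20  [menu.left = content.left]
2. content.w = 150  [menu.w = content.w]
3. content.y = 66  [content.top = menu.bottom + 11]
4. content.h = 37  [content.h = 37]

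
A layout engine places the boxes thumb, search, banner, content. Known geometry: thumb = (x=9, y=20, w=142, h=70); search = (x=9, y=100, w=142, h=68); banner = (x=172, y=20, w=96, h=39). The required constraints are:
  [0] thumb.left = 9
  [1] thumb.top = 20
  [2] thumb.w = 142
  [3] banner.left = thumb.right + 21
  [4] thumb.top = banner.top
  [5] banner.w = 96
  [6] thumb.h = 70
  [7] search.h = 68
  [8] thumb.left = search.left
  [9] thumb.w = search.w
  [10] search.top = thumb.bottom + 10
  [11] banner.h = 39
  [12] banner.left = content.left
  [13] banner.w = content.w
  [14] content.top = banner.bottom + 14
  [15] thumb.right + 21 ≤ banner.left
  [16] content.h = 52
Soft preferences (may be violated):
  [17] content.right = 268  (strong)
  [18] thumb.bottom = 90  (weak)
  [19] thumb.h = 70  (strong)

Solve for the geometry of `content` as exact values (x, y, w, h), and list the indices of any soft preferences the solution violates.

content = (x=172, y=73, w=96, h=52)
violated soft preferences: none

1. content.x = 172  [banner.left = content.left]
2. content.w = 96  [banner.w = content.w]
3. content.y = 73  [content.top = banner.bottom + 14]
4. content.h = 52  [content.h = 52]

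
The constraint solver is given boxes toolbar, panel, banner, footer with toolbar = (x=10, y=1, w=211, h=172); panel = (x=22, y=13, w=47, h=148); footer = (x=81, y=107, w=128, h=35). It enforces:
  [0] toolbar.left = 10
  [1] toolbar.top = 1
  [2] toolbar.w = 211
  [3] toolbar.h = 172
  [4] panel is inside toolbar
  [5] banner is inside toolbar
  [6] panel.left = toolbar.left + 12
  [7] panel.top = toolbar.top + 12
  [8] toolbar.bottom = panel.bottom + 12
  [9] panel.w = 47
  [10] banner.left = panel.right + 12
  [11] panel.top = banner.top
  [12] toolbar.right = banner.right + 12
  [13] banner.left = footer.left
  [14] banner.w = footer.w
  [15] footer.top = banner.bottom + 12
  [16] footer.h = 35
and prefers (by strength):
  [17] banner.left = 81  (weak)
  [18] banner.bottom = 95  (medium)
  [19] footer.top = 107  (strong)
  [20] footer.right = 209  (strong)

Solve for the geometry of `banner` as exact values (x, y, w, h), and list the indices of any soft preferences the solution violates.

banner = (x=81, y=13, w=128, h=82)
violated soft preferences: none

1. banner.x = 81  [banner.left = panel.right + 12]
2. banner.y = 13  [panel.top = banner.top]
3. banner.w = 128  [toolbar.right = banner.right + 12]
4. banner.h = 82  [footer.top = banner.bottom + 12]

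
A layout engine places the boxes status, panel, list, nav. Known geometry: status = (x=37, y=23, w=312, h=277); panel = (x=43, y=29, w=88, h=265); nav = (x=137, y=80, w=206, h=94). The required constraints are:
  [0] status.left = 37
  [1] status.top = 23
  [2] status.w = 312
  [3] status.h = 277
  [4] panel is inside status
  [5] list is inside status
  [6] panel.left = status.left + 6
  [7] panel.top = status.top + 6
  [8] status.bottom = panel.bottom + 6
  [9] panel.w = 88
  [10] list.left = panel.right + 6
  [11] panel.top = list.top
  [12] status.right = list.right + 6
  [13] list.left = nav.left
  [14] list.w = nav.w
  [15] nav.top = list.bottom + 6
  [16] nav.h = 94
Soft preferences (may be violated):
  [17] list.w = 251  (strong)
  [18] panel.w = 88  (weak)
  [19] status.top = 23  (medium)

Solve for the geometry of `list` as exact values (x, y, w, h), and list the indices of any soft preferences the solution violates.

1. list.x = 137  [list.left = panel.right + 6]
2. list.y = 29  [panel.top = list.top]
3. list.w = 206  [status.right = list.right + 6]
4. list.h = 45  [nav.top = list.bottom + 6]

list = (x=137, y=29, w=206, h=45)
violated soft preferences: 17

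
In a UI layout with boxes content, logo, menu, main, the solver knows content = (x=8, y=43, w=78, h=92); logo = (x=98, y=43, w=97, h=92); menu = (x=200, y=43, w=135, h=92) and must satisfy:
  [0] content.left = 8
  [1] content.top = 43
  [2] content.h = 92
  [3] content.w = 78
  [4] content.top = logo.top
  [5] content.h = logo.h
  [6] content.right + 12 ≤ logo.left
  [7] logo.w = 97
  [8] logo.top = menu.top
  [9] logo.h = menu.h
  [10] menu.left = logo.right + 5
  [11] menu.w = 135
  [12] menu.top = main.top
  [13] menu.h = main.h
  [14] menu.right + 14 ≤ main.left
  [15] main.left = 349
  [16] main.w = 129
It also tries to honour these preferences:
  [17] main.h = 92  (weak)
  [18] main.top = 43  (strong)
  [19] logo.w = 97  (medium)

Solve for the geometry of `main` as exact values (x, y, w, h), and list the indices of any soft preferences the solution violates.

main = (x=349, y=43, w=129, h=92)
violated soft preferences: none

1. main.y = 43  [menu.top = main.top]
2. main.h = 92  [menu.h = main.h]
3. main.x = 349  [main.left = 349]
4. main.w = 129  [main.w = 129]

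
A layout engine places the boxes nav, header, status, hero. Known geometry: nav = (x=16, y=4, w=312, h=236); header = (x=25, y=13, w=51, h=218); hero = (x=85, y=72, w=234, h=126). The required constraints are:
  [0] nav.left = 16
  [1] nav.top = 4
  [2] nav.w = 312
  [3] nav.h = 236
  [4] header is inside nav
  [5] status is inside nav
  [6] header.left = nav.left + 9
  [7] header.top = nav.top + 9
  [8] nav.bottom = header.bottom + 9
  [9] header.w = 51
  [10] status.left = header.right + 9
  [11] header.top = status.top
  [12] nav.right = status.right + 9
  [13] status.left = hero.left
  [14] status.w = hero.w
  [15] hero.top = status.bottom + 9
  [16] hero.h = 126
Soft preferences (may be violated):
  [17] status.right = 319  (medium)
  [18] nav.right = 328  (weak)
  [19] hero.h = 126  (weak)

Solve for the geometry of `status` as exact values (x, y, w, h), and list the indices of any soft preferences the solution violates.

1. status.x = 85  [status.left = header.right + 9]
2. status.y = 13  [header.top = status.top]
3. status.w = 234  [nav.right = status.right + 9]
4. status.h = 50  [hero.top = status.bottom + 9]

status = (x=85, y=13, w=234, h=50)
violated soft preferences: none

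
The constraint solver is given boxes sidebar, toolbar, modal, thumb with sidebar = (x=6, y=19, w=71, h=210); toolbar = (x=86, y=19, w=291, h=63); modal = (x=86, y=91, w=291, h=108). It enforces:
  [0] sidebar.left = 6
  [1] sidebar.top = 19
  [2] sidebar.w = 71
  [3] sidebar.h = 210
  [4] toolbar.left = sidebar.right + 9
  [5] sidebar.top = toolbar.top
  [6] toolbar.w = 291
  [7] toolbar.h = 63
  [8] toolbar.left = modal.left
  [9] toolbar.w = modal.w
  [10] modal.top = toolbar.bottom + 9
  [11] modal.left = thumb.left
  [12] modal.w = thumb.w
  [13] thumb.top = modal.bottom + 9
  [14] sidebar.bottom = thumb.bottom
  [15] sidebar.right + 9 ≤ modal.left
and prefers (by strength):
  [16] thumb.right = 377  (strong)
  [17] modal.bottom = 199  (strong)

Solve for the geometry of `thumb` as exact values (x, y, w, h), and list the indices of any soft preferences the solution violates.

thumb = (x=86, y=208, w=291, h=21)
violated soft preferences: none

1. thumb.x = 86  [modal.left = thumb.left]
2. thumb.w = 291  [modal.w = thumb.w]
3. thumb.y = 208  [thumb.top = modal.bottom + 9]
4. thumb.h = 21  [sidebar.bottom = thumb.bottom]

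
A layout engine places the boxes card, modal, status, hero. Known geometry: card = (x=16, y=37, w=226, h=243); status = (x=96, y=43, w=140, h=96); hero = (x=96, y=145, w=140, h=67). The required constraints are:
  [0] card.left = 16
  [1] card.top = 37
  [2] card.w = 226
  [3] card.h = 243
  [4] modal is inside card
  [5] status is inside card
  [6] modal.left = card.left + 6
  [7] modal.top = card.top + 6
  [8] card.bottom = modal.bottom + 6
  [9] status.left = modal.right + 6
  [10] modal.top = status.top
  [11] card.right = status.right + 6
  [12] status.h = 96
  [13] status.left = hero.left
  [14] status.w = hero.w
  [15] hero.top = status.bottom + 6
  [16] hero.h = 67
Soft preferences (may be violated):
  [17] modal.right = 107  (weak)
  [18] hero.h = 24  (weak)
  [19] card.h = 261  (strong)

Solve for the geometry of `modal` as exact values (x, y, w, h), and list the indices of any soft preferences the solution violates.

1. modal.x = 22  [modal.left = card.left + 6]
2. modal.y = 43  [modal.top = card.top + 6]
3. modal.h = 231  [card.bottom = modal.bottom + 6]
4. modal.w = 68  [status.left = modal.right + 6]

modal = (x=22, y=43, w=68, h=231)
violated soft preferences: 17, 18, 19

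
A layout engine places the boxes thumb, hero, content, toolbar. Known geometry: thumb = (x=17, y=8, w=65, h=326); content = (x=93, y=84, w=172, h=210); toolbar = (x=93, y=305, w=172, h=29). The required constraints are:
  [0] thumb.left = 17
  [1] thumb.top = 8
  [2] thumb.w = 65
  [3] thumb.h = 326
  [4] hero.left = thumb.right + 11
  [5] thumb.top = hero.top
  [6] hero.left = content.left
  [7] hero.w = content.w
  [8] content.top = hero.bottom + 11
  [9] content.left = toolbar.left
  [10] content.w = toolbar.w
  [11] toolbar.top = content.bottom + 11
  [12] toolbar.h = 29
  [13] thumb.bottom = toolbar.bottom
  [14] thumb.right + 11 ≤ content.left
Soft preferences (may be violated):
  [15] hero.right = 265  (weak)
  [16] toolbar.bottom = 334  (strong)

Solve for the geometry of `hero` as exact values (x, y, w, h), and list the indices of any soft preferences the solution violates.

1. hero.x = 93  [hero.left = thumb.right + 11]
2. hero.y = 8  [thumb.top = hero.top]
3. hero.w = 172  [hero.w = content.w]
4. hero.h = 65  [content.top = hero.bottom + 11]

hero = (x=93, y=8, w=172, h=65)
violated soft preferences: none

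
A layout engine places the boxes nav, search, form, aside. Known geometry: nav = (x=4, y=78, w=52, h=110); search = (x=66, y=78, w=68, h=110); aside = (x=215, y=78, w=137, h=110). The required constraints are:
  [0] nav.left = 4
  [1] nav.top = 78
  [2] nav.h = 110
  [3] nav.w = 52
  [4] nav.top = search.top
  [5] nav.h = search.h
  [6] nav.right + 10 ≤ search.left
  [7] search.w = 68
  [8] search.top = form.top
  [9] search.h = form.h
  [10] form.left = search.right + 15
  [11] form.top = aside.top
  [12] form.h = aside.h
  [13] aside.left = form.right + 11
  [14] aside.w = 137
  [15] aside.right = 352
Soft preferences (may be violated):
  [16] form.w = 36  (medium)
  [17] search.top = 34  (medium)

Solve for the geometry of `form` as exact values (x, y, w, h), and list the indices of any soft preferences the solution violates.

form = (x=149, y=78, w=55, h=110)
violated soft preferences: 16, 17

1. form.y = 78  [search.top = form.top]
2. form.h = 110  [search.h = form.h]
3. form.x = 149  [form.left = search.right + 15]
4. form.w = 55  [aside.left = form.right + 11]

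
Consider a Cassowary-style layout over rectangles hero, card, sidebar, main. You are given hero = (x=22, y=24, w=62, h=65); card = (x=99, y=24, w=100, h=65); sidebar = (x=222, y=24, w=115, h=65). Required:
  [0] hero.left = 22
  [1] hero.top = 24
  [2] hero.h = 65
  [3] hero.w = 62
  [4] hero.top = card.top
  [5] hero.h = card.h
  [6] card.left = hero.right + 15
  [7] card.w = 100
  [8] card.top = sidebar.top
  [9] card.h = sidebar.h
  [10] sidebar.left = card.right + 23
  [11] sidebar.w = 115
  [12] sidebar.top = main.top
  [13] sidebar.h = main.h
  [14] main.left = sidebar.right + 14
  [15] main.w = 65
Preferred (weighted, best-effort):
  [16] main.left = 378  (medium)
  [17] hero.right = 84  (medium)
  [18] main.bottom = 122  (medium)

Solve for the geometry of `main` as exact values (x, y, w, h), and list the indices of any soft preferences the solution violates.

1. main.y = 24  [sidebar.top = main.top]
2. main.h = 65  [sidebar.h = main.h]
3. main.x = 351  [main.left = sidebar.right + 14]
4. main.w = 65  [main.w = 65]

main = (x=351, y=24, w=65, h=65)
violated soft preferences: 16, 18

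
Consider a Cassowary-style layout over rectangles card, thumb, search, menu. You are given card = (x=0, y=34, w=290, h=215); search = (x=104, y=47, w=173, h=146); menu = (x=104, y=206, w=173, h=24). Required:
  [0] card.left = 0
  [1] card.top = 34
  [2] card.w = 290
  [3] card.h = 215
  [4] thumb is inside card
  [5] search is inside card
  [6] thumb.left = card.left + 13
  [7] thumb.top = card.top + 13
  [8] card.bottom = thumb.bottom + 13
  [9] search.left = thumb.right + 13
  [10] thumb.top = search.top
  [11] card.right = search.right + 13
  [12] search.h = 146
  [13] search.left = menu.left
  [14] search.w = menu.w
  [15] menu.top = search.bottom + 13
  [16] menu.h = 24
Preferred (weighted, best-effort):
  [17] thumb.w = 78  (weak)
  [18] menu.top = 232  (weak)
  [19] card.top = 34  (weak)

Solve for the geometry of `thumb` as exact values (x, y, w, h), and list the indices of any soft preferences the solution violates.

1. thumb.x = 13  [thumb.left = card.left + 13]
2. thumb.y = 47  [thumb.top = card.top + 13]
3. thumb.h = 189  [card.bottom = thumb.bottom + 13]
4. thumb.w = 78  [search.left = thumb.right + 13]

thumb = (x=13, y=47, w=78, h=189)
violated soft preferences: 18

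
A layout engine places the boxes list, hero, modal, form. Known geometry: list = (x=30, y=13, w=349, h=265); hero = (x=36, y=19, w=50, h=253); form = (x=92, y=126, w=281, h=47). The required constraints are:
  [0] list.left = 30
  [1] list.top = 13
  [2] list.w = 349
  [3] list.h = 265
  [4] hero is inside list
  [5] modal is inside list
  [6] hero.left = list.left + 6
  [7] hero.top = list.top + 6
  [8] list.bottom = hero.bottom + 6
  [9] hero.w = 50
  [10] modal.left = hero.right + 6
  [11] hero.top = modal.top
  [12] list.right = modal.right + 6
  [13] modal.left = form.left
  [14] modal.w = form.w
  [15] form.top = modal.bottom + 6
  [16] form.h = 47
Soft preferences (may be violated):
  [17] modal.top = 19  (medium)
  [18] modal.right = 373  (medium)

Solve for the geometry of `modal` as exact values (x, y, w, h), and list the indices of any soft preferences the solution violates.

modal = (x=92, y=19, w=281, h=101)
violated soft preferences: none

1. modal.x = 92  [modal.left = hero.right + 6]
2. modal.y = 19  [hero.top = modal.top]
3. modal.w = 281  [list.right = modal.right + 6]
4. modal.h = 101  [form.top = modal.bottom + 6]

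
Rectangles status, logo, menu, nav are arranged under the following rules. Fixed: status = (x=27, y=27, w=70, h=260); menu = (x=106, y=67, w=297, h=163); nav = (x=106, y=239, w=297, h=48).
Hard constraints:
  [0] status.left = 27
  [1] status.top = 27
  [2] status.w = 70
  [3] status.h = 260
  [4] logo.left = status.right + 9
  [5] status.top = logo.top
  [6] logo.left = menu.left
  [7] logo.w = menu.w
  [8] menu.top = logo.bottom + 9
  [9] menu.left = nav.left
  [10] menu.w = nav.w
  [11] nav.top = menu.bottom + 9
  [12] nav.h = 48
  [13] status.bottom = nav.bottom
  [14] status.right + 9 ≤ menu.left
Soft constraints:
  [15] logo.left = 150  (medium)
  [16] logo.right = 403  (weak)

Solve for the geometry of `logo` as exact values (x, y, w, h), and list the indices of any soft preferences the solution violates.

1. logo.x = 106  [logo.left = status.right + 9]
2. logo.y = 27  [status.top = logo.top]
3. logo.w = 297  [logo.w = menu.w]
4. logo.h = 31  [menu.top = logo.bottom + 9]

logo = (x=106, y=27, w=297, h=31)
violated soft preferences: 15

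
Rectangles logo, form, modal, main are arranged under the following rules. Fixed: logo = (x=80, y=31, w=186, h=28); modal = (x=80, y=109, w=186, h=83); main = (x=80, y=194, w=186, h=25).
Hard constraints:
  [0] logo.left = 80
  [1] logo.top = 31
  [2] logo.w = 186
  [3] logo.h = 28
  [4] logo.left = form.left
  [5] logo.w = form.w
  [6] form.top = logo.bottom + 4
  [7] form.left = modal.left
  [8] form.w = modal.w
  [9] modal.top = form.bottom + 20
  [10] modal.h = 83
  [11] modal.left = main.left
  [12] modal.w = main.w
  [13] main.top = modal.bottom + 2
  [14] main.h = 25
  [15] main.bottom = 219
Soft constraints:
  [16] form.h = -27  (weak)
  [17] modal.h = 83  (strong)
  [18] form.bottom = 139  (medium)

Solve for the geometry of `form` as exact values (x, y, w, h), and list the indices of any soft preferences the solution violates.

form = (x=80, y=63, w=186, h=26)
violated soft preferences: 16, 18

1. form.x = 80  [logo.left = form.left]
2. form.w = 186  [logo.w = form.w]
3. form.y = 63  [form.top = logo.bottom + 4]
4. form.h = 26  [modal.top = form.bottom + 20]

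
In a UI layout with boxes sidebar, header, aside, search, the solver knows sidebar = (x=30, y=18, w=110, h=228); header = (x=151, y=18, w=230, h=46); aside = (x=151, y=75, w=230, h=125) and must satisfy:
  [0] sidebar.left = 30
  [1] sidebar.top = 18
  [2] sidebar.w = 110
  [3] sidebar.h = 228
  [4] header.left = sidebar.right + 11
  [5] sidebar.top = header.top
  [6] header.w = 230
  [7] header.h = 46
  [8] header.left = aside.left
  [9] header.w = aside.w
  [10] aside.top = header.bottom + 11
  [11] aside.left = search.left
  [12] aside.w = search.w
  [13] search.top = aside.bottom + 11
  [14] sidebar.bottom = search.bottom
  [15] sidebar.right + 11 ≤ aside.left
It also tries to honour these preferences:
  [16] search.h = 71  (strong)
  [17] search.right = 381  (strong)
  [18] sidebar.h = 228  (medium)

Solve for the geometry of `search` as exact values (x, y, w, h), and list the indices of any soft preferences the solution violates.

search = (x=151, y=211, w=230, h=35)
violated soft preferences: 16

1. search.x = 151  [aside.left = search.left]
2. search.w = 230  [aside.w = search.w]
3. search.y = 211  [search.top = aside.bottom + 11]
4. search.h = 35  [sidebar.bottom = search.bottom]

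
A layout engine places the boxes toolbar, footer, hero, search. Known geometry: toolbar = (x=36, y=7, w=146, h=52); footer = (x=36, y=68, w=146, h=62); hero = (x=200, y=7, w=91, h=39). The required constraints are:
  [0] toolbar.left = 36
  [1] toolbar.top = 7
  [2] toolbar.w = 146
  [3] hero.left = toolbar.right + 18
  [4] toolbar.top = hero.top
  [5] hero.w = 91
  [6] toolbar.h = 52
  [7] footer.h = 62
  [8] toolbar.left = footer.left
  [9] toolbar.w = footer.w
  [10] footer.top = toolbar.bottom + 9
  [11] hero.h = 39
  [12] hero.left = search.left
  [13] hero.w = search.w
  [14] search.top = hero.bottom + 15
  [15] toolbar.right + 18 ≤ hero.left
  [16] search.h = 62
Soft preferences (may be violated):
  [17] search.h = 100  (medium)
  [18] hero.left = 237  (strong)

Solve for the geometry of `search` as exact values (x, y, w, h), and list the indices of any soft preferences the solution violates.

1. search.x = 200  [hero.left = search.left]
2. search.w = 91  [hero.w = search.w]
3. search.y = 61  [search.top = hero.bottom + 15]
4. search.h = 62  [search.h = 62]

search = (x=200, y=61, w=91, h=62)
violated soft preferences: 17, 18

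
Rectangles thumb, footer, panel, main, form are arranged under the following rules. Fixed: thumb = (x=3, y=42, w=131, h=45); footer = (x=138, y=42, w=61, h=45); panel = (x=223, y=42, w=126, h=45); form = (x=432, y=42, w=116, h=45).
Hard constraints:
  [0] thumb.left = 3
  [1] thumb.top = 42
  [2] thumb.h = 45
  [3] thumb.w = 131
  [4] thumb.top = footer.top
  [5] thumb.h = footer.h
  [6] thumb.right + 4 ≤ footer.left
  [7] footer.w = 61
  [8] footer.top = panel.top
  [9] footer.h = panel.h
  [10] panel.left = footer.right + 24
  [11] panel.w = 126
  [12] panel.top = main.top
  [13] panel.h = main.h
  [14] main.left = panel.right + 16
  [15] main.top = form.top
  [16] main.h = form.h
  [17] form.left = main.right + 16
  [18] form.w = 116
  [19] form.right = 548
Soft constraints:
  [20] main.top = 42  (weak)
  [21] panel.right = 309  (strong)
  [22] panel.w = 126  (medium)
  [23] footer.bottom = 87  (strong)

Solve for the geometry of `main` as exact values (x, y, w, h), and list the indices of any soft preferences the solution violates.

1. main.y = 42  [panel.top = main.top]
2. main.h = 45  [panel.h = main.h]
3. main.x = 365  [main.left = panel.right + 16]
4. main.w = 51  [form.left = main.right + 16]

main = (x=365, y=42, w=51, h=45)
violated soft preferences: 21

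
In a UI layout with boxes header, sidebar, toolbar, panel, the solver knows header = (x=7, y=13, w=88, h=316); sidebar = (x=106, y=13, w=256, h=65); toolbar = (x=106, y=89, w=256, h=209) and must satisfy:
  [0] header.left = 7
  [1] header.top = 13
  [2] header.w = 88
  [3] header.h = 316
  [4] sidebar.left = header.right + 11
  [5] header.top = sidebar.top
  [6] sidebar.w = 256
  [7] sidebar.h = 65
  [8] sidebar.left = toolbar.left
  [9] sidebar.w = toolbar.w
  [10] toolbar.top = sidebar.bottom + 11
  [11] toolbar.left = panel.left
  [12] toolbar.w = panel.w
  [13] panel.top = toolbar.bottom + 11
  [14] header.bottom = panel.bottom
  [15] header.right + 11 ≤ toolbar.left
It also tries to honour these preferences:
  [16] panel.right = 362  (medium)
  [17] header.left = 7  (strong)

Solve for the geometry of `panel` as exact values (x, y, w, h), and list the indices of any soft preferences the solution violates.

1. panel.x = 106  [toolbar.left = panel.left]
2. panel.w = 256  [toolbar.w = panel.w]
3. panel.y = 309  [panel.top = toolbar.bottom + 11]
4. panel.h = 20  [header.bottom = panel.bottom]

panel = (x=106, y=309, w=256, h=20)
violated soft preferences: none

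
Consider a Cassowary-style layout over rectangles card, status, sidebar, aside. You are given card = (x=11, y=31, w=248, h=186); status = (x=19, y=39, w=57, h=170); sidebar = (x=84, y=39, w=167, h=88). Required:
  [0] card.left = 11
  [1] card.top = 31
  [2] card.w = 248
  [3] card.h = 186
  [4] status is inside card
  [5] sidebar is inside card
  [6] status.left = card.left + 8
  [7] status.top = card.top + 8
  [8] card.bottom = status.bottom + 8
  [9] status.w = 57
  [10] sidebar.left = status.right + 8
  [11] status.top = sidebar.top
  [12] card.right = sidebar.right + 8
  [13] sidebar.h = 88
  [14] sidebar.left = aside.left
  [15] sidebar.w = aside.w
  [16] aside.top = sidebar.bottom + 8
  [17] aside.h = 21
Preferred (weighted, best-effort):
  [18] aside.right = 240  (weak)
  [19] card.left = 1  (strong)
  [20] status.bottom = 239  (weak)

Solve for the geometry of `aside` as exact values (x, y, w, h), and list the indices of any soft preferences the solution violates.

1. aside.x = 84  [sidebar.left = aside.left]
2. aside.w = 167  [sidebar.w = aside.w]
3. aside.y = 135  [aside.top = sidebar.bottom + 8]
4. aside.h = 21  [aside.h = 21]

aside = (x=84, y=135, w=167, h=21)
violated soft preferences: 18, 19, 20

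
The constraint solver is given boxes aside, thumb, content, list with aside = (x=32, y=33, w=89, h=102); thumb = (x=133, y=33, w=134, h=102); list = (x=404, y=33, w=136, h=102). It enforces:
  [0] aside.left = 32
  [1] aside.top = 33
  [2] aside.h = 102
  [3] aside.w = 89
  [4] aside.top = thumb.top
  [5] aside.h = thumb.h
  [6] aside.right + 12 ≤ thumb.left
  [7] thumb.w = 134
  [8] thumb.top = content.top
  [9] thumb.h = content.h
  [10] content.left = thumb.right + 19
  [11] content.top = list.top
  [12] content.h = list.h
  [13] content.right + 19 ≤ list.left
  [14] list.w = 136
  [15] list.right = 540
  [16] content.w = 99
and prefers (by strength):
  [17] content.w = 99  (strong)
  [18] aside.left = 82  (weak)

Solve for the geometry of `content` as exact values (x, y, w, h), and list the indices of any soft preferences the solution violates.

content = (x=286, y=33, w=99, h=102)
violated soft preferences: 18

1. content.y = 33  [thumb.top = content.top]
2. content.h = 102  [thumb.h = content.h]
3. content.x = 286  [content.left = thumb.right + 19]
4. content.w = 99  [content.w = 99]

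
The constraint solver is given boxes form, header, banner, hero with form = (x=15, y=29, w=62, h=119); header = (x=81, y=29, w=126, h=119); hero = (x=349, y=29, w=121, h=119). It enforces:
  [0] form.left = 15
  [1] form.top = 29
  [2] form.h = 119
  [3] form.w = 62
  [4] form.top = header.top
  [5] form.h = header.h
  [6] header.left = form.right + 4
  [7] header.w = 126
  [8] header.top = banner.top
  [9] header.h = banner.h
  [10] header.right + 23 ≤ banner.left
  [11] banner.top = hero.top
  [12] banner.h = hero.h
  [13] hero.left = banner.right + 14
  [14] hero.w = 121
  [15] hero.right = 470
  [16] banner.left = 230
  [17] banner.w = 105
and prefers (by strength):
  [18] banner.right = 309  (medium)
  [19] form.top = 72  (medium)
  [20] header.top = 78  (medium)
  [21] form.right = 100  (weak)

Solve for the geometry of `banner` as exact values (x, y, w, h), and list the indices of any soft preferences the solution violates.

banner = (x=230, y=29, w=105, h=119)
violated soft preferences: 18, 19, 20, 21

1. banner.y = 29  [header.top = banner.top]
2. banner.h = 119  [header.h = banner.h]
3. banner.x = 230  [banner.left = 230]
4. banner.w = 105  [banner.w = 105]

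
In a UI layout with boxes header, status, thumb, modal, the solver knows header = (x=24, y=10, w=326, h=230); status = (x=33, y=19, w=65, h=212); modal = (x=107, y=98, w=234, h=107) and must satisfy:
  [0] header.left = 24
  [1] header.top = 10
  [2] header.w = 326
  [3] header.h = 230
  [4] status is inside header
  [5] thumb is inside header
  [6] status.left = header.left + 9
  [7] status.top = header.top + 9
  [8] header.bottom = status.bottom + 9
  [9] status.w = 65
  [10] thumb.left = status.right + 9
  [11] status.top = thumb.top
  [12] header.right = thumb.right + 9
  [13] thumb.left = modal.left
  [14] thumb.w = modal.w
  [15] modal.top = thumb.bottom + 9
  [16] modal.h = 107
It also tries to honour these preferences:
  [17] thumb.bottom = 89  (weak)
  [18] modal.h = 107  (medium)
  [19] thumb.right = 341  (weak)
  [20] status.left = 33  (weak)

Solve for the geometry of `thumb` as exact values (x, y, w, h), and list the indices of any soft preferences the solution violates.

thumb = (x=107, y=19, w=234, h=70)
violated soft preferences: none

1. thumb.x = 107  [thumb.left = status.right + 9]
2. thumb.y = 19  [status.top = thumb.top]
3. thumb.w = 234  [header.right = thumb.right + 9]
4. thumb.h = 70  [modal.top = thumb.bottom + 9]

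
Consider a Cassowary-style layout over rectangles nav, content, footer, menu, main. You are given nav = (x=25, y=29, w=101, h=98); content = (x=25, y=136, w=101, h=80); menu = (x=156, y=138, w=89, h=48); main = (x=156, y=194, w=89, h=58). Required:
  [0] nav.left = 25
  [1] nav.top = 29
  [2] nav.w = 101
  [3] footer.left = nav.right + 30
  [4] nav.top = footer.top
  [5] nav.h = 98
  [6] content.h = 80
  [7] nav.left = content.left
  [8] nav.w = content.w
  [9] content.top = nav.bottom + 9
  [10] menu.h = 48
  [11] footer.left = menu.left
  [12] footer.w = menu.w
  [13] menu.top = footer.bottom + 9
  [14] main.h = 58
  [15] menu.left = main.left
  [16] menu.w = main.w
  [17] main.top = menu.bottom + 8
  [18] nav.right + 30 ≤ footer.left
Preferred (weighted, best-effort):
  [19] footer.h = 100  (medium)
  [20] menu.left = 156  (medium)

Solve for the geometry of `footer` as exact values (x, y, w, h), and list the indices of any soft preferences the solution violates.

1. footer.x = 156  [footer.left = nav.right + 30]
2. footer.y = 29  [nav.top = footer.top]
3. footer.w = 89  [footer.w = menu.w]
4. footer.h = 100  [menu.top = footer.bottom + 9]

footer = (x=156, y=29, w=89, h=100)
violated soft preferences: none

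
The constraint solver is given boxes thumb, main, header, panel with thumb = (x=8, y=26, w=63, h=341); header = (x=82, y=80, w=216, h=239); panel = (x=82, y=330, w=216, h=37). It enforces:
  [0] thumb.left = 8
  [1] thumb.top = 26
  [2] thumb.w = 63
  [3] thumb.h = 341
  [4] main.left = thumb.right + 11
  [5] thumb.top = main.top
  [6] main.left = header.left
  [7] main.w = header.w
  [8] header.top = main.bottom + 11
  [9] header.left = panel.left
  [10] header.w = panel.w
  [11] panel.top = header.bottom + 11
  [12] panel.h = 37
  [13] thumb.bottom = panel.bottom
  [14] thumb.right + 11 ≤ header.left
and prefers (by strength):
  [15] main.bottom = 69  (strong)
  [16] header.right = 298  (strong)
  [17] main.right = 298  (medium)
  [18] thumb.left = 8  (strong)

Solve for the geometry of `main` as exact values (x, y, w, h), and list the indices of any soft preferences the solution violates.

main = (x=82, y=26, w=216, h=43)
violated soft preferences: none

1. main.x = 82  [main.left = thumb.right + 11]
2. main.y = 26  [thumb.top = main.top]
3. main.w = 216  [main.w = header.w]
4. main.h = 43  [header.top = main.bottom + 11]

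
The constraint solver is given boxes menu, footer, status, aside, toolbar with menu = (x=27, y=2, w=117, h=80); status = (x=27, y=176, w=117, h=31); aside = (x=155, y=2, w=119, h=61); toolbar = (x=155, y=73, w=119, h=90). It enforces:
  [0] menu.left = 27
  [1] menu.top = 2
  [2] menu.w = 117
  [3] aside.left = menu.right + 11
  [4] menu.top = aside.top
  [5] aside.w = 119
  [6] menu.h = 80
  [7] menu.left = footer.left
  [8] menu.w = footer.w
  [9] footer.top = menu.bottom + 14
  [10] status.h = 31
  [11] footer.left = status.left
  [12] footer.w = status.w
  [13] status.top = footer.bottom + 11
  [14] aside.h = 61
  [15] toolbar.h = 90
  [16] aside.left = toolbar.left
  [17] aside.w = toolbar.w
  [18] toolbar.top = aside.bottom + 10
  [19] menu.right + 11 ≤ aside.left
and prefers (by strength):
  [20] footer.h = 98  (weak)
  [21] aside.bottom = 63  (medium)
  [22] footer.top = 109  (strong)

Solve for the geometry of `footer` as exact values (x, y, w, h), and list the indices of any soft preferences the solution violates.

footer = (x=27, y=96, w=117, h=69)
violated soft preferences: 20, 22

1. footer.x = 27  [menu.left = footer.left]
2. footer.w = 117  [menu.w = footer.w]
3. footer.y = 96  [footer.top = menu.bottom + 14]
4. footer.h = 69  [status.top = footer.bottom + 11]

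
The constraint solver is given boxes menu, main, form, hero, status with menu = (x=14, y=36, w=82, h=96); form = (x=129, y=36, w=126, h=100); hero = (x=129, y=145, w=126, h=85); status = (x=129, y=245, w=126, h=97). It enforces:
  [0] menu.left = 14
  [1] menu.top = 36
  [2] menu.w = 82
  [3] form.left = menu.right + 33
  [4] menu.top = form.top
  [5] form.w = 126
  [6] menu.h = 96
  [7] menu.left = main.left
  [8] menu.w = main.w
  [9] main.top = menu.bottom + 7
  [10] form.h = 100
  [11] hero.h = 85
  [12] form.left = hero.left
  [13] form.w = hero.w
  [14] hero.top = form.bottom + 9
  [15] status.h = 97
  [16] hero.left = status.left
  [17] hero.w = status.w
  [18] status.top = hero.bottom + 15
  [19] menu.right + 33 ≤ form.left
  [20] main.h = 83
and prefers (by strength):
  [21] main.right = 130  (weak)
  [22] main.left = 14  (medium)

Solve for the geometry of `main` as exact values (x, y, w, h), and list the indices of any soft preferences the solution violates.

main = (x=14, y=139, w=82, h=83)
violated soft preferences: 21

1. main.x = 14  [menu.left = main.left]
2. main.w = 82  [menu.w = main.w]
3. main.y = 139  [main.top = menu.bottom + 7]
4. main.h = 83  [main.h = 83]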